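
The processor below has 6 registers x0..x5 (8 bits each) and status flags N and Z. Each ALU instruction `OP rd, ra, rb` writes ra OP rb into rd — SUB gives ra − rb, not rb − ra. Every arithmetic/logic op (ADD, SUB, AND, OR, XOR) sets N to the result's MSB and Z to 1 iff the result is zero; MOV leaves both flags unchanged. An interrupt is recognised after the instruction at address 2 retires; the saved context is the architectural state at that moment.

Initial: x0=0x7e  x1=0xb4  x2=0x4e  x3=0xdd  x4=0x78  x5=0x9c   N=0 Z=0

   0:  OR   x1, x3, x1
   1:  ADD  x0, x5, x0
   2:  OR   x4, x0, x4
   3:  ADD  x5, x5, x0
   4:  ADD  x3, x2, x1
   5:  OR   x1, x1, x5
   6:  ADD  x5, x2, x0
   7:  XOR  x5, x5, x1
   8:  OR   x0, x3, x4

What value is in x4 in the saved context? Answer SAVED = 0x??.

SAVED = 0x7a

after  0: x0=0x7e x1=0xfd x2=0x4e x3=0xdd x4=0x78 x5=0x9c  N=1 Z=0
after  1: x0=0x1a x1=0xfd x2=0x4e x3=0xdd x4=0x78 x5=0x9c  N=0 Z=0
after  2: x0=0x1a x1=0xfd x2=0x4e x3=0xdd x4=0x7a x5=0x9c  N=0 Z=0
-- IRQ taken; context saved, return-PC = 3 --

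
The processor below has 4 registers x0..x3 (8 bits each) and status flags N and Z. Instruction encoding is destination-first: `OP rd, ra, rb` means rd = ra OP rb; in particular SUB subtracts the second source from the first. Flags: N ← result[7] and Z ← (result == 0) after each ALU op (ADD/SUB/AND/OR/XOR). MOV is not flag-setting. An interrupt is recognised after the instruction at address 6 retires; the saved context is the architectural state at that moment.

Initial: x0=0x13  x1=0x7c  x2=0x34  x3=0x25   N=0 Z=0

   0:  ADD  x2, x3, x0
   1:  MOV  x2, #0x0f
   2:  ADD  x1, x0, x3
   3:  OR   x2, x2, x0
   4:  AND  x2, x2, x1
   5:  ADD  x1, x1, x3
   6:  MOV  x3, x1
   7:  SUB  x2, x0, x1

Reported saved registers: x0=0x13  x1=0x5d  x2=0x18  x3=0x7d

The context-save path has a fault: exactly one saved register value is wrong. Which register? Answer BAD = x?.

BAD = x3

after  0: x0=0x13 x1=0x7c x2=0x38 x3=0x25  N=0 Z=0
after  1: x0=0x13 x1=0x7c x2=0x0f x3=0x25  N=0 Z=0
after  2: x0=0x13 x1=0x38 x2=0x0f x3=0x25  N=0 Z=0
after  3: x0=0x13 x1=0x38 x2=0x1f x3=0x25  N=0 Z=0
after  4: x0=0x13 x1=0x38 x2=0x18 x3=0x25  N=0 Z=0
after  5: x0=0x13 x1=0x5d x2=0x18 x3=0x25  N=0 Z=0
after  6: x0=0x13 x1=0x5d x2=0x18 x3=0x5d  N=0 Z=0
-- IRQ taken; context saved, return-PC = 7 --
mismatch: x3: reported 0x7d vs actual 0x5d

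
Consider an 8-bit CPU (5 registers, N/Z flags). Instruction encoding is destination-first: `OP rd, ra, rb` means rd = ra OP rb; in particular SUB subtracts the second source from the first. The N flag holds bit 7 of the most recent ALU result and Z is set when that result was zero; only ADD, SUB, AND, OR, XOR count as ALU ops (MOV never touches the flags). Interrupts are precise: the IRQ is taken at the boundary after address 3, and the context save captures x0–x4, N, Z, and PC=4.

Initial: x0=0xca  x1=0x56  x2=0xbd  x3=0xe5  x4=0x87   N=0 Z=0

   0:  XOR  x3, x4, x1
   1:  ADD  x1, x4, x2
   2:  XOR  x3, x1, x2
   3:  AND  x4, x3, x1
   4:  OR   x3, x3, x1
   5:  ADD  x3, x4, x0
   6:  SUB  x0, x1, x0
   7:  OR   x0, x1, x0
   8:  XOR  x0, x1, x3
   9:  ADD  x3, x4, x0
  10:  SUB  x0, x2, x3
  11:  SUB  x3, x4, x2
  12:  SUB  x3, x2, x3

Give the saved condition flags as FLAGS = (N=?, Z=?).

after  0: x0=0xca x1=0x56 x2=0xbd x3=0xd1 x4=0x87  N=1 Z=0
after  1: x0=0xca x1=0x44 x2=0xbd x3=0xd1 x4=0x87  N=0 Z=0
after  2: x0=0xca x1=0x44 x2=0xbd x3=0xf9 x4=0x87  N=1 Z=0
after  3: x0=0xca x1=0x44 x2=0xbd x3=0xf9 x4=0x40  N=0 Z=0
-- IRQ taken; context saved, return-PC = 4 --

FLAGS = (N=0, Z=0)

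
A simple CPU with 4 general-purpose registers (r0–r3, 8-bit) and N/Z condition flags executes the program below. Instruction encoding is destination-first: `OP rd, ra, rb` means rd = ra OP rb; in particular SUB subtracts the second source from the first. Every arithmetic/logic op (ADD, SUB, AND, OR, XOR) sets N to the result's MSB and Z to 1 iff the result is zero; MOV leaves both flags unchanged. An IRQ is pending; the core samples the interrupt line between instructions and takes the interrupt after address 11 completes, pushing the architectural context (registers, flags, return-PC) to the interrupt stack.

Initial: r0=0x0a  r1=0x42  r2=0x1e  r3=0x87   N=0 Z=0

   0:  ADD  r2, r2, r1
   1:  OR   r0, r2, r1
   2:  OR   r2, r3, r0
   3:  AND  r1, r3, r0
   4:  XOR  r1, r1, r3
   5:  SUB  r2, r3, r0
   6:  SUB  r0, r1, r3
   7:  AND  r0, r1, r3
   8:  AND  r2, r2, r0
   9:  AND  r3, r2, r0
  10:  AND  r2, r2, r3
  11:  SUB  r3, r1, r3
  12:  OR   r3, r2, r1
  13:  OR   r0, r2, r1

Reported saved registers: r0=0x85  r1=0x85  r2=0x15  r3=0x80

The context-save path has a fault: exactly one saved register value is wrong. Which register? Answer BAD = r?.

BAD = r2

after  0: r0=0x0a r1=0x42 r2=0x60 r3=0x87  N=0 Z=0
after  1: r0=0x62 r1=0x42 r2=0x60 r3=0x87  N=0 Z=0
after  2: r0=0x62 r1=0x42 r2=0xe7 r3=0x87  N=1 Z=0
after  3: r0=0x62 r1=0x02 r2=0xe7 r3=0x87  N=0 Z=0
after  4: r0=0x62 r1=0x85 r2=0xe7 r3=0x87  N=1 Z=0
after  5: r0=0x62 r1=0x85 r2=0x25 r3=0x87  N=0 Z=0
after  6: r0=0xfe r1=0x85 r2=0x25 r3=0x87  N=1 Z=0
after  7: r0=0x85 r1=0x85 r2=0x25 r3=0x87  N=1 Z=0
after  8: r0=0x85 r1=0x85 r2=0x05 r3=0x87  N=0 Z=0
after  9: r0=0x85 r1=0x85 r2=0x05 r3=0x05  N=0 Z=0
after 10: r0=0x85 r1=0x85 r2=0x05 r3=0x05  N=0 Z=0
after 11: r0=0x85 r1=0x85 r2=0x05 r3=0x80  N=1 Z=0
-- IRQ taken; context saved, return-PC = 12 --
mismatch: r2: reported 0x15 vs actual 0x05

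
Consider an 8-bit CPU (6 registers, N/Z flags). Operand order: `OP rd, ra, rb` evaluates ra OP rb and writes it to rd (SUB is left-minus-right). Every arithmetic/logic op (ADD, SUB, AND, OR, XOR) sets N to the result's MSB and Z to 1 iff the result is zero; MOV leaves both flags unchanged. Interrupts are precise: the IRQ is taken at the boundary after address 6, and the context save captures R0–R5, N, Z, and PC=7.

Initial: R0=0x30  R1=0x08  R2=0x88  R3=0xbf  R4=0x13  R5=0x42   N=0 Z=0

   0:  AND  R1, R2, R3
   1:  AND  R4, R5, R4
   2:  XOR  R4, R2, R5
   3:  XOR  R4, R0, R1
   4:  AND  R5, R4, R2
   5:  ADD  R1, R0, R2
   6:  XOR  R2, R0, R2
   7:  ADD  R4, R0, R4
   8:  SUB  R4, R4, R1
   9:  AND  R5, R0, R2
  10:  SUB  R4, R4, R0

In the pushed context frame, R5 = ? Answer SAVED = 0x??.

after  0: R0=0x30 R1=0x88 R2=0x88 R3=0xbf R4=0x13 R5=0x42  N=1 Z=0
after  1: R0=0x30 R1=0x88 R2=0x88 R3=0xbf R4=0x02 R5=0x42  N=0 Z=0
after  2: R0=0x30 R1=0x88 R2=0x88 R3=0xbf R4=0xca R5=0x42  N=1 Z=0
after  3: R0=0x30 R1=0x88 R2=0x88 R3=0xbf R4=0xb8 R5=0x42  N=1 Z=0
after  4: R0=0x30 R1=0x88 R2=0x88 R3=0xbf R4=0xb8 R5=0x88  N=1 Z=0
after  5: R0=0x30 R1=0xb8 R2=0x88 R3=0xbf R4=0xb8 R5=0x88  N=1 Z=0
after  6: R0=0x30 R1=0xb8 R2=0xb8 R3=0xbf R4=0xb8 R5=0x88  N=1 Z=0
-- IRQ taken; context saved, return-PC = 7 --

SAVED = 0x88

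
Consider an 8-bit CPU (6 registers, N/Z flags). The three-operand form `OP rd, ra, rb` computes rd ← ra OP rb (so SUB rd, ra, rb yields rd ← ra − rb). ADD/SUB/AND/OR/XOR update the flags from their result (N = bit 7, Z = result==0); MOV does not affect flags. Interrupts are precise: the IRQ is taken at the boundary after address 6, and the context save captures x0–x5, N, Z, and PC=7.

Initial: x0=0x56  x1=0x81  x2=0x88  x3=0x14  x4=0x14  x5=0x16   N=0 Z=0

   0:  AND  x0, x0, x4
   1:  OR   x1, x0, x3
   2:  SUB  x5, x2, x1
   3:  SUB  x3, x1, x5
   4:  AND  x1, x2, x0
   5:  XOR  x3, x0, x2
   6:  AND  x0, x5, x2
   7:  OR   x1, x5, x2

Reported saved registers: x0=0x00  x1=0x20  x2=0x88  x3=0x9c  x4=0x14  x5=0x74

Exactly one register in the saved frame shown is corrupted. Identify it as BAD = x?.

BAD = x1

after  0: x0=0x14 x1=0x81 x2=0x88 x3=0x14 x4=0x14 x5=0x16  N=0 Z=0
after  1: x0=0x14 x1=0x14 x2=0x88 x3=0x14 x4=0x14 x5=0x16  N=0 Z=0
after  2: x0=0x14 x1=0x14 x2=0x88 x3=0x14 x4=0x14 x5=0x74  N=0 Z=0
after  3: x0=0x14 x1=0x14 x2=0x88 x3=0xa0 x4=0x14 x5=0x74  N=1 Z=0
after  4: x0=0x14 x1=0x00 x2=0x88 x3=0xa0 x4=0x14 x5=0x74  N=0 Z=1
after  5: x0=0x14 x1=0x00 x2=0x88 x3=0x9c x4=0x14 x5=0x74  N=1 Z=0
after  6: x0=0x00 x1=0x00 x2=0x88 x3=0x9c x4=0x14 x5=0x74  N=0 Z=1
-- IRQ taken; context saved, return-PC = 7 --
mismatch: x1: reported 0x20 vs actual 0x00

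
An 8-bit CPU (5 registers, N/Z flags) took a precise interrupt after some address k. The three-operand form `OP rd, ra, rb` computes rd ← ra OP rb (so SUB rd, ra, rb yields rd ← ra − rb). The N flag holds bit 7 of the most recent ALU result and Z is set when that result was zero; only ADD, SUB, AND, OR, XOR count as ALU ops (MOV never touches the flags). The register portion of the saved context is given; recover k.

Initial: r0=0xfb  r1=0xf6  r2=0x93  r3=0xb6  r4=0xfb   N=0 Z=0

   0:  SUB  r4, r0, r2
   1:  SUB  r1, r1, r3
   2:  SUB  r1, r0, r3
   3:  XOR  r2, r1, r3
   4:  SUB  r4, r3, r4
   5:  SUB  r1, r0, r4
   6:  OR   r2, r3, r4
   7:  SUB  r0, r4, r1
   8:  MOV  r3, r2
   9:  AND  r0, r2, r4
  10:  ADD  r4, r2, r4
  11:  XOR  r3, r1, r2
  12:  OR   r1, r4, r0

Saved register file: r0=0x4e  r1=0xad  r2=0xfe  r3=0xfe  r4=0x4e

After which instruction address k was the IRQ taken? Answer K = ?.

after  0: r0=0xfb r1=0xf6 r2=0x93 r3=0xb6 r4=0x68  N=0 Z=0
after  1: r0=0xfb r1=0x40 r2=0x93 r3=0xb6 r4=0x68  N=0 Z=0
after  2: r0=0xfb r1=0x45 r2=0x93 r3=0xb6 r4=0x68  N=0 Z=0
after  3: r0=0xfb r1=0x45 r2=0xf3 r3=0xb6 r4=0x68  N=1 Z=0
after  4: r0=0xfb r1=0x45 r2=0xf3 r3=0xb6 r4=0x4e  N=0 Z=0
after  5: r0=0xfb r1=0xad r2=0xf3 r3=0xb6 r4=0x4e  N=1 Z=0
after  6: r0=0xfb r1=0xad r2=0xfe r3=0xb6 r4=0x4e  N=1 Z=0
after  7: r0=0xa1 r1=0xad r2=0xfe r3=0xb6 r4=0x4e  N=1 Z=0
after  8: r0=0xa1 r1=0xad r2=0xfe r3=0xfe r4=0x4e  N=1 Z=0
after  9: r0=0x4e r1=0xad r2=0xfe r3=0xfe r4=0x4e  N=0 Z=0
-- IRQ taken; context saved, return-PC = 10 --

K = 9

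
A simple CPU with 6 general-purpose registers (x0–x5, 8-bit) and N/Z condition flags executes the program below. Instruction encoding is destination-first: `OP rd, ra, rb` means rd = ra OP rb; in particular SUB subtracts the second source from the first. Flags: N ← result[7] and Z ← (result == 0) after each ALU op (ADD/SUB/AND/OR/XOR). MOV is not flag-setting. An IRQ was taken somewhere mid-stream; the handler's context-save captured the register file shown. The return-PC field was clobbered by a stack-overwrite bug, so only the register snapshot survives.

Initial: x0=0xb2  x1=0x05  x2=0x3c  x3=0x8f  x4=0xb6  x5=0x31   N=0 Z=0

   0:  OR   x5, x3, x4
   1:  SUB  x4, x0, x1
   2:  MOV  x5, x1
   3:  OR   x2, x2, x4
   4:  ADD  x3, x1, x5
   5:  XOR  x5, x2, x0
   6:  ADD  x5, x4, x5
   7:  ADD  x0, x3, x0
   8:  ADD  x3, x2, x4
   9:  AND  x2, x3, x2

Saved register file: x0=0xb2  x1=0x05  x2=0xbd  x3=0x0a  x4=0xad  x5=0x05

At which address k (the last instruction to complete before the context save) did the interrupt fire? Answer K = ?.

after  0: x0=0xb2 x1=0x05 x2=0x3c x3=0x8f x4=0xb6 x5=0xbf  N=1 Z=0
after  1: x0=0xb2 x1=0x05 x2=0x3c x3=0x8f x4=0xad x5=0xbf  N=1 Z=0
after  2: x0=0xb2 x1=0x05 x2=0x3c x3=0x8f x4=0xad x5=0x05  N=1 Z=0
after  3: x0=0xb2 x1=0x05 x2=0xbd x3=0x8f x4=0xad x5=0x05  N=1 Z=0
after  4: x0=0xb2 x1=0x05 x2=0xbd x3=0x0a x4=0xad x5=0x05  N=0 Z=0
-- IRQ taken; context saved, return-PC = 5 --

K = 4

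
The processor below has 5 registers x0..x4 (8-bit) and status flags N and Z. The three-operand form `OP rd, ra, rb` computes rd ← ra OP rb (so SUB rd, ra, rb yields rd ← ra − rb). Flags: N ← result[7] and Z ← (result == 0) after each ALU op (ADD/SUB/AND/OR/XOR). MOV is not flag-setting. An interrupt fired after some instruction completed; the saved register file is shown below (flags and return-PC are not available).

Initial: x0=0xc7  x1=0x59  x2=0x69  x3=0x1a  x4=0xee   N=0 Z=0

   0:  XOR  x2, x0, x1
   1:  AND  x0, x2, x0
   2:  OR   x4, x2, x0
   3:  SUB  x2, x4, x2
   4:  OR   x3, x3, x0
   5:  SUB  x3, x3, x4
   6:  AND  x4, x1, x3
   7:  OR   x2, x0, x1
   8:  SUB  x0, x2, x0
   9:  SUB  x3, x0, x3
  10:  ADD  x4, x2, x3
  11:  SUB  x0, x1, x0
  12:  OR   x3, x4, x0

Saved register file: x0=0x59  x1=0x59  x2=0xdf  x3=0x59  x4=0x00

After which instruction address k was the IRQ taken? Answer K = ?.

after  0: x0=0xc7 x1=0x59 x2=0x9e x3=0x1a x4=0xee  N=1 Z=0
after  1: x0=0x86 x1=0x59 x2=0x9e x3=0x1a x4=0xee  N=1 Z=0
after  2: x0=0x86 x1=0x59 x2=0x9e x3=0x1a x4=0x9e  N=1 Z=0
after  3: x0=0x86 x1=0x59 x2=0x00 x3=0x1a x4=0x9e  N=0 Z=1
after  4: x0=0x86 x1=0x59 x2=0x00 x3=0x9e x4=0x9e  N=1 Z=0
after  5: x0=0x86 x1=0x59 x2=0x00 x3=0x00 x4=0x9e  N=0 Z=1
after  6: x0=0x86 x1=0x59 x2=0x00 x3=0x00 x4=0x00  N=0 Z=1
after  7: x0=0x86 x1=0x59 x2=0xdf x3=0x00 x4=0x00  N=1 Z=0
after  8: x0=0x59 x1=0x59 x2=0xdf x3=0x00 x4=0x00  N=0 Z=0
after  9: x0=0x59 x1=0x59 x2=0xdf x3=0x59 x4=0x00  N=0 Z=0
-- IRQ taken; context saved, return-PC = 10 --

K = 9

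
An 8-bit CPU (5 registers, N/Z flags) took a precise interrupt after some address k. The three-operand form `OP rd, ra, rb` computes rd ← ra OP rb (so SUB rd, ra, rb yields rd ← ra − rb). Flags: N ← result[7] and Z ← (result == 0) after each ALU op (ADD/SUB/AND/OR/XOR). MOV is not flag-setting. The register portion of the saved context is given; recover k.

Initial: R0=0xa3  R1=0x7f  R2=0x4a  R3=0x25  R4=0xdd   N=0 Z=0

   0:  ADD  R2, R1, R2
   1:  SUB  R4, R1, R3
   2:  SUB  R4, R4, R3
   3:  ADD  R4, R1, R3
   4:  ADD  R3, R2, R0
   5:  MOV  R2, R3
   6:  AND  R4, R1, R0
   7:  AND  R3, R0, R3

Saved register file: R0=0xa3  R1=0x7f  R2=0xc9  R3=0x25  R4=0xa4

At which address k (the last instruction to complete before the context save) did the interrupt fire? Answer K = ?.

K = 3

after  0: R0=0xa3 R1=0x7f R2=0xc9 R3=0x25 R4=0xdd  N=1 Z=0
after  1: R0=0xa3 R1=0x7f R2=0xc9 R3=0x25 R4=0x5a  N=0 Z=0
after  2: R0=0xa3 R1=0x7f R2=0xc9 R3=0x25 R4=0x35  N=0 Z=0
after  3: R0=0xa3 R1=0x7f R2=0xc9 R3=0x25 R4=0xa4  N=1 Z=0
-- IRQ taken; context saved, return-PC = 4 --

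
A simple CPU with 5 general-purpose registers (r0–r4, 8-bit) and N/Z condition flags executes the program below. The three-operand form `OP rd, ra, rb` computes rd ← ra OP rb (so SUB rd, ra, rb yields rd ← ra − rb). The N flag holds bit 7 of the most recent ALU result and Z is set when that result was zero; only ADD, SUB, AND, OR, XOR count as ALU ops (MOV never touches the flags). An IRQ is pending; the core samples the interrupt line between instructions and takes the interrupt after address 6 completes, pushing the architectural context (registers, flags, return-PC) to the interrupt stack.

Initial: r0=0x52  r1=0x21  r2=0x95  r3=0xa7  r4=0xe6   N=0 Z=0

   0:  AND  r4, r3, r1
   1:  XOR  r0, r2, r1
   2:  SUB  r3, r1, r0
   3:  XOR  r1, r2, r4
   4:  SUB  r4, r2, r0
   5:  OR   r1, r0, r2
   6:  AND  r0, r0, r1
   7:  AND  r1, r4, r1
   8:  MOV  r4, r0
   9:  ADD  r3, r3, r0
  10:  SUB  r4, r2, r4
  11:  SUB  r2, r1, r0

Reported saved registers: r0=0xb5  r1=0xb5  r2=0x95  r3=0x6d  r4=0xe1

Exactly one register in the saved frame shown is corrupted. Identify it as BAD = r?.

BAD = r0

after  0: r0=0x52 r1=0x21 r2=0x95 r3=0xa7 r4=0x21  N=0 Z=0
after  1: r0=0xb4 r1=0x21 r2=0x95 r3=0xa7 r4=0x21  N=1 Z=0
after  2: r0=0xb4 r1=0x21 r2=0x95 r3=0x6d r4=0x21  N=0 Z=0
after  3: r0=0xb4 r1=0xb4 r2=0x95 r3=0x6d r4=0x21  N=1 Z=0
after  4: r0=0xb4 r1=0xb4 r2=0x95 r3=0x6d r4=0xe1  N=1 Z=0
after  5: r0=0xb4 r1=0xb5 r2=0x95 r3=0x6d r4=0xe1  N=1 Z=0
after  6: r0=0xb4 r1=0xb5 r2=0x95 r3=0x6d r4=0xe1  N=1 Z=0
-- IRQ taken; context saved, return-PC = 7 --
mismatch: r0: reported 0xb5 vs actual 0xb4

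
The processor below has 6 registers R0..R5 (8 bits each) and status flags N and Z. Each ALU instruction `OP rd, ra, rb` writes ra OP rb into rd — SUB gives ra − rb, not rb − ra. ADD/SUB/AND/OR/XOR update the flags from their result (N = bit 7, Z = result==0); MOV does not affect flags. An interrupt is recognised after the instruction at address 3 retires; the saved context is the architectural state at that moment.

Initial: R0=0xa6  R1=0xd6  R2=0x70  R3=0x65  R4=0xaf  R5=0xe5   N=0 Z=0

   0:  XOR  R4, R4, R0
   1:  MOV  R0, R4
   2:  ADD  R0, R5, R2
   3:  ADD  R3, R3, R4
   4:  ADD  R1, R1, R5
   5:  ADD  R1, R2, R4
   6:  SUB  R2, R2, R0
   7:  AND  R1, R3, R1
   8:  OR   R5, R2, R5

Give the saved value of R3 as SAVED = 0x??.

SAVED = 0x6e

after  0: R0=0xa6 R1=0xd6 R2=0x70 R3=0x65 R4=0x09 R5=0xe5  N=0 Z=0
after  1: R0=0x09 R1=0xd6 R2=0x70 R3=0x65 R4=0x09 R5=0xe5  N=0 Z=0
after  2: R0=0x55 R1=0xd6 R2=0x70 R3=0x65 R4=0x09 R5=0xe5  N=0 Z=0
after  3: R0=0x55 R1=0xd6 R2=0x70 R3=0x6e R4=0x09 R5=0xe5  N=0 Z=0
-- IRQ taken; context saved, return-PC = 4 --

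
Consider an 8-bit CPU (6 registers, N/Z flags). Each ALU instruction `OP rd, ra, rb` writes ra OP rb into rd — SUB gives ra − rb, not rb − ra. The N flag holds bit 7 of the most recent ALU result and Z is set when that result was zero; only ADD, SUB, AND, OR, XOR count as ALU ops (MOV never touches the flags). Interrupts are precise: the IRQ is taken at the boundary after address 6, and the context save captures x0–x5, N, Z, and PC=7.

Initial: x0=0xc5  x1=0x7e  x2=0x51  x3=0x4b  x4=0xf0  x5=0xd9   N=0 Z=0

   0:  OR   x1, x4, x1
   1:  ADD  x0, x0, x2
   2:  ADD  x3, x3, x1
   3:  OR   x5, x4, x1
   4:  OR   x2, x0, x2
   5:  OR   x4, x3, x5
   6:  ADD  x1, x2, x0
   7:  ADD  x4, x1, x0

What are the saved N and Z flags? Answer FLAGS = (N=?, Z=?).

after  0: x0=0xc5 x1=0xfe x2=0x51 x3=0x4b x4=0xf0 x5=0xd9  N=1 Z=0
after  1: x0=0x16 x1=0xfe x2=0x51 x3=0x4b x4=0xf0 x5=0xd9  N=0 Z=0
after  2: x0=0x16 x1=0xfe x2=0x51 x3=0x49 x4=0xf0 x5=0xd9  N=0 Z=0
after  3: x0=0x16 x1=0xfe x2=0x51 x3=0x49 x4=0xf0 x5=0xfe  N=1 Z=0
after  4: x0=0x16 x1=0xfe x2=0x57 x3=0x49 x4=0xf0 x5=0xfe  N=0 Z=0
after  5: x0=0x16 x1=0xfe x2=0x57 x3=0x49 x4=0xff x5=0xfe  N=1 Z=0
after  6: x0=0x16 x1=0x6d x2=0x57 x3=0x49 x4=0xff x5=0xfe  N=0 Z=0
-- IRQ taken; context saved, return-PC = 7 --

FLAGS = (N=0, Z=0)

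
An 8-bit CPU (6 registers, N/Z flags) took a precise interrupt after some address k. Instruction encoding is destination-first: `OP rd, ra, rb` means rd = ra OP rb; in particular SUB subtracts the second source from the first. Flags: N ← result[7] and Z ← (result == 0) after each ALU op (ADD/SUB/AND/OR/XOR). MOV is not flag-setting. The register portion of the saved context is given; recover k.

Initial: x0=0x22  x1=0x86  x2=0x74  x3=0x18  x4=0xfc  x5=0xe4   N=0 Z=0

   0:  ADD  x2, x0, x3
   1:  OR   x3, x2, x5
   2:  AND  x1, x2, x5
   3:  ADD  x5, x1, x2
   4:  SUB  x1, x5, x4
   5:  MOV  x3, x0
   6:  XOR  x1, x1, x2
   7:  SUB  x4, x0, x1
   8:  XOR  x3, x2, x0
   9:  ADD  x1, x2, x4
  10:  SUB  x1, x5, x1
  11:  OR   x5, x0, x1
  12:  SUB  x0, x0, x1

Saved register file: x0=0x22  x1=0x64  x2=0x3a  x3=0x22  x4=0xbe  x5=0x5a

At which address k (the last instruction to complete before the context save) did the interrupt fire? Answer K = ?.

after  0: x0=0x22 x1=0x86 x2=0x3a x3=0x18 x4=0xfc x5=0xe4  N=0 Z=0
after  1: x0=0x22 x1=0x86 x2=0x3a x3=0xfe x4=0xfc x5=0xe4  N=1 Z=0
after  2: x0=0x22 x1=0x20 x2=0x3a x3=0xfe x4=0xfc x5=0xe4  N=0 Z=0
after  3: x0=0x22 x1=0x20 x2=0x3a x3=0xfe x4=0xfc x5=0x5a  N=0 Z=0
after  4: x0=0x22 x1=0x5e x2=0x3a x3=0xfe x4=0xfc x5=0x5a  N=0 Z=0
after  5: x0=0x22 x1=0x5e x2=0x3a x3=0x22 x4=0xfc x5=0x5a  N=0 Z=0
after  6: x0=0x22 x1=0x64 x2=0x3a x3=0x22 x4=0xfc x5=0x5a  N=0 Z=0
after  7: x0=0x22 x1=0x64 x2=0x3a x3=0x22 x4=0xbe x5=0x5a  N=1 Z=0
-- IRQ taken; context saved, return-PC = 8 --

K = 7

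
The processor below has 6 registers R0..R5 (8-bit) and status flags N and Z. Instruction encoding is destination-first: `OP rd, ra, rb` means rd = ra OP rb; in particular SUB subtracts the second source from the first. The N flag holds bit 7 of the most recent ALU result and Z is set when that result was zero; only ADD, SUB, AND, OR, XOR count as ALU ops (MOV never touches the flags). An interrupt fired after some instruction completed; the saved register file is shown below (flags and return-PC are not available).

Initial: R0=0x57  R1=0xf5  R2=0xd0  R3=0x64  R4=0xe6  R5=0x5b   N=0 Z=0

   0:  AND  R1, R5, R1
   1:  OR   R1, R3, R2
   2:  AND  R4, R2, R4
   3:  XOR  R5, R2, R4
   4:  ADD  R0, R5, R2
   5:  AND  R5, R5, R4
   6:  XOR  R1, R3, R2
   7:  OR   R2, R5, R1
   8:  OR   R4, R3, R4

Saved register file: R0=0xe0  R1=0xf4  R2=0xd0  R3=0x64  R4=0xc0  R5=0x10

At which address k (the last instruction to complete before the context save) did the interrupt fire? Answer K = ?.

K = 4

after  0: R0=0x57 R1=0x51 R2=0xd0 R3=0x64 R4=0xe6 R5=0x5b  N=0 Z=0
after  1: R0=0x57 R1=0xf4 R2=0xd0 R3=0x64 R4=0xe6 R5=0x5b  N=1 Z=0
after  2: R0=0x57 R1=0xf4 R2=0xd0 R3=0x64 R4=0xc0 R5=0x5b  N=1 Z=0
after  3: R0=0x57 R1=0xf4 R2=0xd0 R3=0x64 R4=0xc0 R5=0x10  N=0 Z=0
after  4: R0=0xe0 R1=0xf4 R2=0xd0 R3=0x64 R4=0xc0 R5=0x10  N=1 Z=0
-- IRQ taken; context saved, return-PC = 5 --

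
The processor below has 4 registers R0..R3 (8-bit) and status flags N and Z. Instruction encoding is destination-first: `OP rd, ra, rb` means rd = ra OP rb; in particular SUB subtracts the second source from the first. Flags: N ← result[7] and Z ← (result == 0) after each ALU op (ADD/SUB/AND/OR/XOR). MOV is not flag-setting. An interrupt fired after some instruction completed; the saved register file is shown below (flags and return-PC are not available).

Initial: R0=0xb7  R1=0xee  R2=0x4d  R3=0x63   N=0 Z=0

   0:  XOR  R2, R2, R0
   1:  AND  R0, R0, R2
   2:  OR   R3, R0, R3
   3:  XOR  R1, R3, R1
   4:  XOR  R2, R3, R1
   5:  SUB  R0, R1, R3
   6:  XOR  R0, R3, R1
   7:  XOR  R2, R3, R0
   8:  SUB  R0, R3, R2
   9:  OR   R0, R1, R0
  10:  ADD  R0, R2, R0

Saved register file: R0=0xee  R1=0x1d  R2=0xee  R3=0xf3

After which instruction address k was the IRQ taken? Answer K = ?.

after  0: R0=0xb7 R1=0xee R2=0xfa R3=0x63  N=1 Z=0
after  1: R0=0xb2 R1=0xee R2=0xfa R3=0x63  N=1 Z=0
after  2: R0=0xb2 R1=0xee R2=0xfa R3=0xf3  N=1 Z=0
after  3: R0=0xb2 R1=0x1d R2=0xfa R3=0xf3  N=0 Z=0
after  4: R0=0xb2 R1=0x1d R2=0xee R3=0xf3  N=1 Z=0
after  5: R0=0x2a R1=0x1d R2=0xee R3=0xf3  N=0 Z=0
after  6: R0=0xee R1=0x1d R2=0xee R3=0xf3  N=1 Z=0
-- IRQ taken; context saved, return-PC = 7 --

K = 6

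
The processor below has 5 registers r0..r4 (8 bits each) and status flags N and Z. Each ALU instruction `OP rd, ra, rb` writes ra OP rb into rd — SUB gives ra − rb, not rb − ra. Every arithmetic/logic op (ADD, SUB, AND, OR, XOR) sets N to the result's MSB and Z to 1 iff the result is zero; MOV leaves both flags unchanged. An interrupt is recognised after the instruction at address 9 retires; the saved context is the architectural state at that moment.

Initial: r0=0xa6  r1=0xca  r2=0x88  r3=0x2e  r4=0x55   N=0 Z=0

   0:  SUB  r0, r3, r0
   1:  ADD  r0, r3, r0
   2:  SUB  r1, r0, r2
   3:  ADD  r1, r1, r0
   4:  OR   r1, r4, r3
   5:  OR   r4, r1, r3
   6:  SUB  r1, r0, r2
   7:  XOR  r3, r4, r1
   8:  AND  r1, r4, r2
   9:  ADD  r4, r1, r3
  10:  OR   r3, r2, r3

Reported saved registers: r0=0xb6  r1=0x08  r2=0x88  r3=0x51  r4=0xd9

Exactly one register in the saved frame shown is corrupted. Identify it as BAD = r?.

BAD = r4

after  0: r0=0x88 r1=0xca r2=0x88 r3=0x2e r4=0x55  N=1 Z=0
after  1: r0=0xb6 r1=0xca r2=0x88 r3=0x2e r4=0x55  N=1 Z=0
after  2: r0=0xb6 r1=0x2e r2=0x88 r3=0x2e r4=0x55  N=0 Z=0
after  3: r0=0xb6 r1=0xe4 r2=0x88 r3=0x2e r4=0x55  N=1 Z=0
after  4: r0=0xb6 r1=0x7f r2=0x88 r3=0x2e r4=0x55  N=0 Z=0
after  5: r0=0xb6 r1=0x7f r2=0x88 r3=0x2e r4=0x7f  N=0 Z=0
after  6: r0=0xb6 r1=0x2e r2=0x88 r3=0x2e r4=0x7f  N=0 Z=0
after  7: r0=0xb6 r1=0x2e r2=0x88 r3=0x51 r4=0x7f  N=0 Z=0
after  8: r0=0xb6 r1=0x08 r2=0x88 r3=0x51 r4=0x7f  N=0 Z=0
after  9: r0=0xb6 r1=0x08 r2=0x88 r3=0x51 r4=0x59  N=0 Z=0
-- IRQ taken; context saved, return-PC = 10 --
mismatch: r4: reported 0xd9 vs actual 0x59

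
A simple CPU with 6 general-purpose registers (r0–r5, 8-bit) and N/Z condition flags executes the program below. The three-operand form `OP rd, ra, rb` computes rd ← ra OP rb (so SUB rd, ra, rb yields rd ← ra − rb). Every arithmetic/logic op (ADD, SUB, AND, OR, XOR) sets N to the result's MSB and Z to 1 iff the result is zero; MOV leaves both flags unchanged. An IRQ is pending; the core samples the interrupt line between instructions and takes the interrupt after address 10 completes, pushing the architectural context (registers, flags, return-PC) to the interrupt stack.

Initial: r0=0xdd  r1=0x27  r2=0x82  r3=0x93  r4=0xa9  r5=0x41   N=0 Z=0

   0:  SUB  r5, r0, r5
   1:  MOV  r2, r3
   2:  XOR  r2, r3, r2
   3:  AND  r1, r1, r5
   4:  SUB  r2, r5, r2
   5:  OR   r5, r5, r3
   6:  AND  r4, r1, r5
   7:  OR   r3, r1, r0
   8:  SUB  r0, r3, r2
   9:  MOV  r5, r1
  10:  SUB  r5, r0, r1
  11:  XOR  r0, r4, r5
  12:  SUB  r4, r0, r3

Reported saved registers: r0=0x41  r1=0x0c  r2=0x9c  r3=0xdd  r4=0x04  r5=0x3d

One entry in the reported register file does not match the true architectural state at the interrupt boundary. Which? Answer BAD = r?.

after  0: r0=0xdd r1=0x27 r2=0x82 r3=0x93 r4=0xa9 r5=0x9c  N=1 Z=0
after  1: r0=0xdd r1=0x27 r2=0x93 r3=0x93 r4=0xa9 r5=0x9c  N=1 Z=0
after  2: r0=0xdd r1=0x27 r2=0x00 r3=0x93 r4=0xa9 r5=0x9c  N=0 Z=1
after  3: r0=0xdd r1=0x04 r2=0x00 r3=0x93 r4=0xa9 r5=0x9c  N=0 Z=0
after  4: r0=0xdd r1=0x04 r2=0x9c r3=0x93 r4=0xa9 r5=0x9c  N=1 Z=0
after  5: r0=0xdd r1=0x04 r2=0x9c r3=0x93 r4=0xa9 r5=0x9f  N=1 Z=0
after  6: r0=0xdd r1=0x04 r2=0x9c r3=0x93 r4=0x04 r5=0x9f  N=0 Z=0
after  7: r0=0xdd r1=0x04 r2=0x9c r3=0xdd r4=0x04 r5=0x9f  N=1 Z=0
after  8: r0=0x41 r1=0x04 r2=0x9c r3=0xdd r4=0x04 r5=0x9f  N=0 Z=0
after  9: r0=0x41 r1=0x04 r2=0x9c r3=0xdd r4=0x04 r5=0x04  N=0 Z=0
after 10: r0=0x41 r1=0x04 r2=0x9c r3=0xdd r4=0x04 r5=0x3d  N=0 Z=0
-- IRQ taken; context saved, return-PC = 11 --
mismatch: r1: reported 0x0c vs actual 0x04

BAD = r1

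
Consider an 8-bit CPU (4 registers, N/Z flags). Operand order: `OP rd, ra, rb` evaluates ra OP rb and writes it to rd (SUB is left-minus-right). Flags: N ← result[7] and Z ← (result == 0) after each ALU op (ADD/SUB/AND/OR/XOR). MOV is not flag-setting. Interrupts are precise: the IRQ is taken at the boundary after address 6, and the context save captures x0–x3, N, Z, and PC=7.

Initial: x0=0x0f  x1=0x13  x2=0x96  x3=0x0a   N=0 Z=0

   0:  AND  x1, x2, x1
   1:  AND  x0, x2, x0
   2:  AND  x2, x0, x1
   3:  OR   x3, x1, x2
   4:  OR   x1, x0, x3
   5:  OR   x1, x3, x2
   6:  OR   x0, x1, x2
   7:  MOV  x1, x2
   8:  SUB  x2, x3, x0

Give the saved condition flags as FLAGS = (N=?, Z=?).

after  0: x0=0x0f x1=0x12 x2=0x96 x3=0x0a  N=0 Z=0
after  1: x0=0x06 x1=0x12 x2=0x96 x3=0x0a  N=0 Z=0
after  2: x0=0x06 x1=0x12 x2=0x02 x3=0x0a  N=0 Z=0
after  3: x0=0x06 x1=0x12 x2=0x02 x3=0x12  N=0 Z=0
after  4: x0=0x06 x1=0x16 x2=0x02 x3=0x12  N=0 Z=0
after  5: x0=0x06 x1=0x12 x2=0x02 x3=0x12  N=0 Z=0
after  6: x0=0x12 x1=0x12 x2=0x02 x3=0x12  N=0 Z=0
-- IRQ taken; context saved, return-PC = 7 --

FLAGS = (N=0, Z=0)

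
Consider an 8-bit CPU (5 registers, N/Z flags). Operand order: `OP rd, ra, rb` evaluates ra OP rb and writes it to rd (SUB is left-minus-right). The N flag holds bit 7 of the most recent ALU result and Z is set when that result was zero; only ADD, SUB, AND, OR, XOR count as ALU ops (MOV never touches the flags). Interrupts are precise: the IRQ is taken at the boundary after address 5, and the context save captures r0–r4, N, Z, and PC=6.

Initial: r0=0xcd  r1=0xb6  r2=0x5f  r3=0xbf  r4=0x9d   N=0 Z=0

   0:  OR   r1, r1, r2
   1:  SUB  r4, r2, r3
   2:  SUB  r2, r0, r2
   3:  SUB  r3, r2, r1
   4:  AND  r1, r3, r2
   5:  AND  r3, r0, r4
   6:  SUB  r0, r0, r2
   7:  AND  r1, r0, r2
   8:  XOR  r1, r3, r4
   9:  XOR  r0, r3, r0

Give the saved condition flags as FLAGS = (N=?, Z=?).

after  0: r0=0xcd r1=0xff r2=0x5f r3=0xbf r4=0x9d  N=1 Z=0
after  1: r0=0xcd r1=0xff r2=0x5f r3=0xbf r4=0xa0  N=1 Z=0
after  2: r0=0xcd r1=0xff r2=0x6e r3=0xbf r4=0xa0  N=0 Z=0
after  3: r0=0xcd r1=0xff r2=0x6e r3=0x6f r4=0xa0  N=0 Z=0
after  4: r0=0xcd r1=0x6e r2=0x6e r3=0x6f r4=0xa0  N=0 Z=0
after  5: r0=0xcd r1=0x6e r2=0x6e r3=0x80 r4=0xa0  N=1 Z=0
-- IRQ taken; context saved, return-PC = 6 --

FLAGS = (N=1, Z=0)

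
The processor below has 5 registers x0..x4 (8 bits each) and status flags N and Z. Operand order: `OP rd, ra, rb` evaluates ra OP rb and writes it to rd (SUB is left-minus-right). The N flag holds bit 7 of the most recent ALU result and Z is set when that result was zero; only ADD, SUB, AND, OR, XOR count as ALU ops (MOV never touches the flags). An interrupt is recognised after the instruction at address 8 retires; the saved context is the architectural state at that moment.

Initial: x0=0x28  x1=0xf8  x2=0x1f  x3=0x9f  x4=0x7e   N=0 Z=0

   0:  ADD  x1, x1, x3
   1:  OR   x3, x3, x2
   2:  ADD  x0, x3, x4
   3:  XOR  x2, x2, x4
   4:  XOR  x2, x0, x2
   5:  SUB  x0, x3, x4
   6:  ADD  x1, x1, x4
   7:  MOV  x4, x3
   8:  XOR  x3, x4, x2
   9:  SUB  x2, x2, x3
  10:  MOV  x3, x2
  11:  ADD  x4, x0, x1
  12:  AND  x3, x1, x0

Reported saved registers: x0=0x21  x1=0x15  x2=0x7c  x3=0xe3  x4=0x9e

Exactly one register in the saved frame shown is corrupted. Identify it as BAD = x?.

BAD = x4

after  0: x0=0x28 x1=0x97 x2=0x1f x3=0x9f x4=0x7e  N=1 Z=0
after  1: x0=0x28 x1=0x97 x2=0x1f x3=0x9f x4=0x7e  N=1 Z=0
after  2: x0=0x1d x1=0x97 x2=0x1f x3=0x9f x4=0x7e  N=0 Z=0
after  3: x0=0x1d x1=0x97 x2=0x61 x3=0x9f x4=0x7e  N=0 Z=0
after  4: x0=0x1d x1=0x97 x2=0x7c x3=0x9f x4=0x7e  N=0 Z=0
after  5: x0=0x21 x1=0x97 x2=0x7c x3=0x9f x4=0x7e  N=0 Z=0
after  6: x0=0x21 x1=0x15 x2=0x7c x3=0x9f x4=0x7e  N=0 Z=0
after  7: x0=0x21 x1=0x15 x2=0x7c x3=0x9f x4=0x9f  N=0 Z=0
after  8: x0=0x21 x1=0x15 x2=0x7c x3=0xe3 x4=0x9f  N=1 Z=0
-- IRQ taken; context saved, return-PC = 9 --
mismatch: x4: reported 0x9e vs actual 0x9f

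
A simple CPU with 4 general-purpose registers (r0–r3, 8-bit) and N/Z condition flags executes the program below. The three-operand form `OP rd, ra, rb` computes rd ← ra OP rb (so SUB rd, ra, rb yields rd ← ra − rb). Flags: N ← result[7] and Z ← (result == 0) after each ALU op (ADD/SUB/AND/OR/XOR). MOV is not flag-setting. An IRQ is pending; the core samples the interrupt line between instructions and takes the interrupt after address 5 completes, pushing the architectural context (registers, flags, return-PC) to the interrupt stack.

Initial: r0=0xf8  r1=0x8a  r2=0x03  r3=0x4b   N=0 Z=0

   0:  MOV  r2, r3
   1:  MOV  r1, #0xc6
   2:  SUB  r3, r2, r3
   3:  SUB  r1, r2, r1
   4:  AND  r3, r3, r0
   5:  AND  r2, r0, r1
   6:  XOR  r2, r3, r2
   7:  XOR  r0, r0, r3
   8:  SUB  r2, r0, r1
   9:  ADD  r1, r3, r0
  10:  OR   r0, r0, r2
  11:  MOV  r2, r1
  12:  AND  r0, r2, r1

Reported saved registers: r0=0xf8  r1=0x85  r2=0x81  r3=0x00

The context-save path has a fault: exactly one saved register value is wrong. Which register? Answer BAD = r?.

BAD = r2

after  0: r0=0xf8 r1=0x8a r2=0x4b r3=0x4b  N=0 Z=0
after  1: r0=0xf8 r1=0xc6 r2=0x4b r3=0x4b  N=0 Z=0
after  2: r0=0xf8 r1=0xc6 r2=0x4b r3=0x00  N=0 Z=1
after  3: r0=0xf8 r1=0x85 r2=0x4b r3=0x00  N=1 Z=0
after  4: r0=0xf8 r1=0x85 r2=0x4b r3=0x00  N=0 Z=1
after  5: r0=0xf8 r1=0x85 r2=0x80 r3=0x00  N=1 Z=0
-- IRQ taken; context saved, return-PC = 6 --
mismatch: r2: reported 0x81 vs actual 0x80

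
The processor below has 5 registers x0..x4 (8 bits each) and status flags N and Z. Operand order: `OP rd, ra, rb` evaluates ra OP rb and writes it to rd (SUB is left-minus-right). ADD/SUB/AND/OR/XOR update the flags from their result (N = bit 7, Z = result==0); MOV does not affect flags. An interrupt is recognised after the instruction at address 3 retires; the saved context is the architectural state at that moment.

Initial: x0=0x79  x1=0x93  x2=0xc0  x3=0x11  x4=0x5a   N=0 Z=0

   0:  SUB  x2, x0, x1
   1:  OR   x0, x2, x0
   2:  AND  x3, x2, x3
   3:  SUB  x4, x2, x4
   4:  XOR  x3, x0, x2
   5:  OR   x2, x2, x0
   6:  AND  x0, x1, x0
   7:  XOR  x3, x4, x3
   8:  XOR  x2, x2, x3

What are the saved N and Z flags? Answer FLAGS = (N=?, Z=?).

FLAGS = (N=1, Z=0)

after  0: x0=0x79 x1=0x93 x2=0xe6 x3=0x11 x4=0x5a  N=1 Z=0
after  1: x0=0xff x1=0x93 x2=0xe6 x3=0x11 x4=0x5a  N=1 Z=0
after  2: x0=0xff x1=0x93 x2=0xe6 x3=0x00 x4=0x5a  N=0 Z=1
after  3: x0=0xff x1=0x93 x2=0xe6 x3=0x00 x4=0x8c  N=1 Z=0
-- IRQ taken; context saved, return-PC = 4 --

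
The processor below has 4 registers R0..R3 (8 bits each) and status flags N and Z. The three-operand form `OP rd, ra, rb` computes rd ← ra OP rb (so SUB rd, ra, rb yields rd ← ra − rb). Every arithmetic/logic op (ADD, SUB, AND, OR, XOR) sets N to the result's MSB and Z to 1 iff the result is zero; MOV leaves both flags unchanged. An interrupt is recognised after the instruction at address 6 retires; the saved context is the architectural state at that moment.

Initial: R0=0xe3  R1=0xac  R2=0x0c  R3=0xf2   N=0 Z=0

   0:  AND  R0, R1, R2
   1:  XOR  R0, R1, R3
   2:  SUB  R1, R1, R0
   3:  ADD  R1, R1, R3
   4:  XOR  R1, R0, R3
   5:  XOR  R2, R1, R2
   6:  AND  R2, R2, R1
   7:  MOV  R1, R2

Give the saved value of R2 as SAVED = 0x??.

after  0: R0=0x0c R1=0xac R2=0x0c R3=0xf2  N=0 Z=0
after  1: R0=0x5e R1=0xac R2=0x0c R3=0xf2  N=0 Z=0
after  2: R0=0x5e R1=0x4e R2=0x0c R3=0xf2  N=0 Z=0
after  3: R0=0x5e R1=0x40 R2=0x0c R3=0xf2  N=0 Z=0
after  4: R0=0x5e R1=0xac R2=0x0c R3=0xf2  N=1 Z=0
after  5: R0=0x5e R1=0xac R2=0xa0 R3=0xf2  N=1 Z=0
after  6: R0=0x5e R1=0xac R2=0xa0 R3=0xf2  N=1 Z=0
-- IRQ taken; context saved, return-PC = 7 --

SAVED = 0xa0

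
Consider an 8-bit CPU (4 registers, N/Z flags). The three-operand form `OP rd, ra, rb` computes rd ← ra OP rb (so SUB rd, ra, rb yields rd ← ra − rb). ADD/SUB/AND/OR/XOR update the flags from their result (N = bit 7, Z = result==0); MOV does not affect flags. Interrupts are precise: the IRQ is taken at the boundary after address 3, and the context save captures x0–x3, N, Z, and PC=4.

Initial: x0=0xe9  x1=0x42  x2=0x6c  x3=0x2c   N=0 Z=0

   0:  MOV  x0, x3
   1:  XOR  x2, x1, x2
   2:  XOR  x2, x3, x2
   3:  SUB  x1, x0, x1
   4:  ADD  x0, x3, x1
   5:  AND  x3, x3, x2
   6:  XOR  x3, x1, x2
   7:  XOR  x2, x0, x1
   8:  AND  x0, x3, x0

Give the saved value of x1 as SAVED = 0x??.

after  0: x0=0x2c x1=0x42 x2=0x6c x3=0x2c  N=0 Z=0
after  1: x0=0x2c x1=0x42 x2=0x2e x3=0x2c  N=0 Z=0
after  2: x0=0x2c x1=0x42 x2=0x02 x3=0x2c  N=0 Z=0
after  3: x0=0x2c x1=0xea x2=0x02 x3=0x2c  N=1 Z=0
-- IRQ taken; context saved, return-PC = 4 --

SAVED = 0xea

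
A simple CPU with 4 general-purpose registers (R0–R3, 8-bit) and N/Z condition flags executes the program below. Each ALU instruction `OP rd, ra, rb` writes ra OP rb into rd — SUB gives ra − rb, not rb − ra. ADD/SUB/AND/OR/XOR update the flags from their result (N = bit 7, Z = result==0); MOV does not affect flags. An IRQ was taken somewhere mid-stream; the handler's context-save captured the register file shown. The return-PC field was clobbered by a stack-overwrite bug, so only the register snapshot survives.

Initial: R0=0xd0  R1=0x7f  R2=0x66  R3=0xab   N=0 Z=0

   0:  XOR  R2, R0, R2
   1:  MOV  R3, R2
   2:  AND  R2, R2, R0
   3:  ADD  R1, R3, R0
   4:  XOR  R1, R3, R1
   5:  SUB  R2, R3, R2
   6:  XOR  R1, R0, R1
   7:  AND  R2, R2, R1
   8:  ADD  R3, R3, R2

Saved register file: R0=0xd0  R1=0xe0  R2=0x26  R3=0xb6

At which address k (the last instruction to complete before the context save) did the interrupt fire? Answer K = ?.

K = 6

after  0: R0=0xd0 R1=0x7f R2=0xb6 R3=0xab  N=1 Z=0
after  1: R0=0xd0 R1=0x7f R2=0xb6 R3=0xb6  N=1 Z=0
after  2: R0=0xd0 R1=0x7f R2=0x90 R3=0xb6  N=1 Z=0
after  3: R0=0xd0 R1=0x86 R2=0x90 R3=0xb6  N=1 Z=0
after  4: R0=0xd0 R1=0x30 R2=0x90 R3=0xb6  N=0 Z=0
after  5: R0=0xd0 R1=0x30 R2=0x26 R3=0xb6  N=0 Z=0
after  6: R0=0xd0 R1=0xe0 R2=0x26 R3=0xb6  N=1 Z=0
-- IRQ taken; context saved, return-PC = 7 --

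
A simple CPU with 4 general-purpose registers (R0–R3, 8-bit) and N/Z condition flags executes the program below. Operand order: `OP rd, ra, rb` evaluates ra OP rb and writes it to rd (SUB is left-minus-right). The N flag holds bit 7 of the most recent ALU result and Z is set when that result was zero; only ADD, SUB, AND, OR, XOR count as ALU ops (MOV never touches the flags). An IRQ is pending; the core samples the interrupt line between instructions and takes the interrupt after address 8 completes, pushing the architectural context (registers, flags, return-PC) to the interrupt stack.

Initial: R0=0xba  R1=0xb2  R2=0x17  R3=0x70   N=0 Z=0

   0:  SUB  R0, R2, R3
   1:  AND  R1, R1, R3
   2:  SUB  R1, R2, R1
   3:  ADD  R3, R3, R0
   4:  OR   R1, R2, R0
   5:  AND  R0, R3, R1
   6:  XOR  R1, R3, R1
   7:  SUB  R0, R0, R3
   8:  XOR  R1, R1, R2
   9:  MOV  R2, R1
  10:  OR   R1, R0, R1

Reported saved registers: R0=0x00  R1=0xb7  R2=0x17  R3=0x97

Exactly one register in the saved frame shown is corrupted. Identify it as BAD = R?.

after  0: R0=0xa7 R1=0xb2 R2=0x17 R3=0x70  N=1 Z=0
after  1: R0=0xa7 R1=0x30 R2=0x17 R3=0x70  N=0 Z=0
after  2: R0=0xa7 R1=0xe7 R2=0x17 R3=0x70  N=1 Z=0
after  3: R0=0xa7 R1=0xe7 R2=0x17 R3=0x17  N=0 Z=0
after  4: R0=0xa7 R1=0xb7 R2=0x17 R3=0x17  N=1 Z=0
after  5: R0=0x17 R1=0xb7 R2=0x17 R3=0x17  N=0 Z=0
after  6: R0=0x17 R1=0xa0 R2=0x17 R3=0x17  N=1 Z=0
after  7: R0=0x00 R1=0xa0 R2=0x17 R3=0x17  N=0 Z=1
after  8: R0=0x00 R1=0xb7 R2=0x17 R3=0x17  N=1 Z=0
-- IRQ taken; context saved, return-PC = 9 --
mismatch: R3: reported 0x97 vs actual 0x17

BAD = R3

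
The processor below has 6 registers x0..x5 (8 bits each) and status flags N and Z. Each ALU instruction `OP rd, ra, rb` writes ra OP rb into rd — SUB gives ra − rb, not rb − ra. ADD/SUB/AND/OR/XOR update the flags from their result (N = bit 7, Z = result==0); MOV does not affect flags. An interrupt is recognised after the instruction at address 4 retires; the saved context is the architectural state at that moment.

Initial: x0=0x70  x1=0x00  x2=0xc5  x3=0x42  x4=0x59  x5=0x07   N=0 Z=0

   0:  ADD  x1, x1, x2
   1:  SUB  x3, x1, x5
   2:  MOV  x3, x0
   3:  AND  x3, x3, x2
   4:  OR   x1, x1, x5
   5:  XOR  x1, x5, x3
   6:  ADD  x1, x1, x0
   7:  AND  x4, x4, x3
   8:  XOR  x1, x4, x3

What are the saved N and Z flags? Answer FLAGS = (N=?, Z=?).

FLAGS = (N=1, Z=0)

after  0: x0=0x70 x1=0xc5 x2=0xc5 x3=0x42 x4=0x59 x5=0x07  N=1 Z=0
after  1: x0=0x70 x1=0xc5 x2=0xc5 x3=0xbe x4=0x59 x5=0x07  N=1 Z=0
after  2: x0=0x70 x1=0xc5 x2=0xc5 x3=0x70 x4=0x59 x5=0x07  N=1 Z=0
after  3: x0=0x70 x1=0xc5 x2=0xc5 x3=0x40 x4=0x59 x5=0x07  N=0 Z=0
after  4: x0=0x70 x1=0xc7 x2=0xc5 x3=0x40 x4=0x59 x5=0x07  N=1 Z=0
-- IRQ taken; context saved, return-PC = 5 --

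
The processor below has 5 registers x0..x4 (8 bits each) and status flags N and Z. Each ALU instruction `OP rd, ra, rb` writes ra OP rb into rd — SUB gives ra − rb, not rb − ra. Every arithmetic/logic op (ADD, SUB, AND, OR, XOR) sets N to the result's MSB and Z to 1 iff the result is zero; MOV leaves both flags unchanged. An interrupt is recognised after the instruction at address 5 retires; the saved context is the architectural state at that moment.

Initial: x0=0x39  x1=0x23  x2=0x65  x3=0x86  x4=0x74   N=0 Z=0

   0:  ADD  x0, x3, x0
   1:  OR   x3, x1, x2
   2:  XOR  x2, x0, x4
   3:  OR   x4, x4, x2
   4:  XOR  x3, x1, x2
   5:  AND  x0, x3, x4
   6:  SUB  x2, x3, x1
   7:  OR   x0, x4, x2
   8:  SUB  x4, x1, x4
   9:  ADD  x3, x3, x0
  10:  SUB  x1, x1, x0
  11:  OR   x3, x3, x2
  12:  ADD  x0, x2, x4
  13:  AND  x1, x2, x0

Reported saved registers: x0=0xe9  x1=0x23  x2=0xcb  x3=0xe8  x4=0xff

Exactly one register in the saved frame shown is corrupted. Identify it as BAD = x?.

BAD = x0

after  0: x0=0xbf x1=0x23 x2=0x65 x3=0x86 x4=0x74  N=1 Z=0
after  1: x0=0xbf x1=0x23 x2=0x65 x3=0x67 x4=0x74  N=0 Z=0
after  2: x0=0xbf x1=0x23 x2=0xcb x3=0x67 x4=0x74  N=1 Z=0
after  3: x0=0xbf x1=0x23 x2=0xcb x3=0x67 x4=0xff  N=1 Z=0
after  4: x0=0xbf x1=0x23 x2=0xcb x3=0xe8 x4=0xff  N=1 Z=0
after  5: x0=0xe8 x1=0x23 x2=0xcb x3=0xe8 x4=0xff  N=1 Z=0
-- IRQ taken; context saved, return-PC = 6 --
mismatch: x0: reported 0xe9 vs actual 0xe8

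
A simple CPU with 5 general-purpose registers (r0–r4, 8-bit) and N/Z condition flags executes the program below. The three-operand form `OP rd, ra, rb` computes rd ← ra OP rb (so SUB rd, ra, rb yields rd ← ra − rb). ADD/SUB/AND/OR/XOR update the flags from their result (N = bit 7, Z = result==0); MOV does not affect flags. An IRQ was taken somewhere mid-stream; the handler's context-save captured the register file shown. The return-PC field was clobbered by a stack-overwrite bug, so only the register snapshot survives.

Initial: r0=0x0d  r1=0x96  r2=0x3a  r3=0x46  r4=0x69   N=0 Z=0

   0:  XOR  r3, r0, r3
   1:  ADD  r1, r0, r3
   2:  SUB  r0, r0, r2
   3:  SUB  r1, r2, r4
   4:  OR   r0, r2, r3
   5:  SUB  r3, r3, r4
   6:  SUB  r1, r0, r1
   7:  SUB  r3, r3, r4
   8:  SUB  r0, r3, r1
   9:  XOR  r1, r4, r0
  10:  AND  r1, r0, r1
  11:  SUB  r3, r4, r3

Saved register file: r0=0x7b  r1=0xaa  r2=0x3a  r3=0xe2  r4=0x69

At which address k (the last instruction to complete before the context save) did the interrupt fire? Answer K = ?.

after  0: r0=0x0d r1=0x96 r2=0x3a r3=0x4b r4=0x69  N=0 Z=0
after  1: r0=0x0d r1=0x58 r2=0x3a r3=0x4b r4=0x69  N=0 Z=0
after  2: r0=0xd3 r1=0x58 r2=0x3a r3=0x4b r4=0x69  N=1 Z=0
after  3: r0=0xd3 r1=0xd1 r2=0x3a r3=0x4b r4=0x69  N=1 Z=0
after  4: r0=0x7b r1=0xd1 r2=0x3a r3=0x4b r4=0x69  N=0 Z=0
after  5: r0=0x7b r1=0xd1 r2=0x3a r3=0xe2 r4=0x69  N=1 Z=0
after  6: r0=0x7b r1=0xaa r2=0x3a r3=0xe2 r4=0x69  N=1 Z=0
-- IRQ taken; context saved, return-PC = 7 --

K = 6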